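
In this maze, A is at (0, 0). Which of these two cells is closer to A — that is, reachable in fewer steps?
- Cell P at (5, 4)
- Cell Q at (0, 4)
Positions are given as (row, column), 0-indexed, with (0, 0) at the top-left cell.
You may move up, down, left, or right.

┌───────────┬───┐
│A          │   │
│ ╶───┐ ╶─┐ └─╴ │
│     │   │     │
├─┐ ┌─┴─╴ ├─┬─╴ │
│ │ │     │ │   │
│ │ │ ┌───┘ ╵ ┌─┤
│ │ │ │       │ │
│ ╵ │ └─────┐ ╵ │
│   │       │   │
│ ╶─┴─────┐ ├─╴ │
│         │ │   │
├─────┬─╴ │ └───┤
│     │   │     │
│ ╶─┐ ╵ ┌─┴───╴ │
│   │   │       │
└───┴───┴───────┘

Shortest path A → P at (5, 4): 11 steps
Shortest path A → Q at (0, 4): 4 steps

Q is closer (4 steps vs 11 steps).

Path to P:

┌───────────┬───┐
│A          │   │
│ ╶───┐ ╶─┐ └─╴ │
│↳ ↓  │   │     │
├─┐ ┌─┴─╴ ├─┬─╴ │
│ │↓│     │ │   │
│ │ │ ┌───┘ ╵ ┌─┤
│ │↓│ │       │ │
│ ╵ │ └─────┐ ╵ │
│↓ ↲│       │   │
│ ╶─┴─────┐ ├─╴ │
│↳ → → → P│ │   │
├─────┬─╴ │ └───┤
│     │   │     │
│ ╶─┐ ╵ ┌─┴───╴ │
│   │   │       │
└───┴───┴───────┘

Path to Q:

┌───────────┬───┐
│A → → → Q  │   │
│ ╶───┐ ╶─┐ └─╴ │
│     │   │     │
├─┐ ┌─┴─╴ ├─┬─╴ │
│ │ │     │ │   │
│ │ │ ┌───┘ ╵ ┌─┤
│ │ │ │       │ │
│ ╵ │ └─────┐ ╵ │
│   │       │   │
│ ╶─┴─────┐ ├─╴ │
│         │ │   │
├─────┬─╴ │ └───┤
│     │   │     │
│ ╶─┐ ╵ ┌─┴───╴ │
│   │   │       │
└───┴───┴───────┘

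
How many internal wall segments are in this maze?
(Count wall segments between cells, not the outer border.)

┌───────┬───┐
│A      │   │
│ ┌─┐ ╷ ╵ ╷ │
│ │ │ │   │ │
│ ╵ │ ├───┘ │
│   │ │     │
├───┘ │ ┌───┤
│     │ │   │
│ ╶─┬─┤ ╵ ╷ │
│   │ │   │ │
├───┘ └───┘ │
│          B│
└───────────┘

Counting internal wall segments:
Total internal walls: 25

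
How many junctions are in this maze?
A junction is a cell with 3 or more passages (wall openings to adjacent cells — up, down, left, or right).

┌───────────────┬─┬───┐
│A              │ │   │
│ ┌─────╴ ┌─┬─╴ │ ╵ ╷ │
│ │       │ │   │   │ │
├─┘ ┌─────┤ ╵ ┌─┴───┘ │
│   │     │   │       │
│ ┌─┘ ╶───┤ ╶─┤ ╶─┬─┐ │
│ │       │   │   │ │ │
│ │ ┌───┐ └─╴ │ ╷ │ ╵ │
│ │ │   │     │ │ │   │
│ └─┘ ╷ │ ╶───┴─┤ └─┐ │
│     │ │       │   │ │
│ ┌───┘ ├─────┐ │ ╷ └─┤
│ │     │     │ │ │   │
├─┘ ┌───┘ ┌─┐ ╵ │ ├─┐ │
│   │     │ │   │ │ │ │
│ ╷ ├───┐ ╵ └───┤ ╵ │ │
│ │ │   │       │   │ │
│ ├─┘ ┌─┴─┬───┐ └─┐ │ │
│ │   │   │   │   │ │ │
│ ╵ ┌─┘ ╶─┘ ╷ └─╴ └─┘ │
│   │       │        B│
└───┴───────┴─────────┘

Checking each cell for number of passages:

Junctions found (3+ passages):
  (0, 4): 3 passages
  (2, 5): 3 passages
  (2, 10): 3 passages
  (3, 2): 3 passages
  (3, 7): 3 passages
  (4, 4): 3 passages
  (4, 10): 3 passages
  (5, 0): 3 passages
  (5, 8): 3 passages
  (7, 1): 3 passages
  (7, 4): 3 passages
  (8, 5): 3 passages
  (8, 9): 3 passages
  (10, 3): 3 passages
  (10, 8): 3 passages
Total junctions: 15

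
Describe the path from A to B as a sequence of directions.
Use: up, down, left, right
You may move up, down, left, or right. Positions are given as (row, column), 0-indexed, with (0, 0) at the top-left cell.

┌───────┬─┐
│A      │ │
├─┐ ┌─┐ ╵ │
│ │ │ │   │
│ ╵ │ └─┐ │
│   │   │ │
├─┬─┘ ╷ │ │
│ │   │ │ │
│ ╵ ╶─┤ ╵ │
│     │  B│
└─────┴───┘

Finding the path and converting it to directions:
Path through cells: (0,0) → (0,1) → (0,2) → (0,3) → (1,3) → (1,4) → (2,4) → (3,4) → (4,4)
Directions: right, right, right, down, right, down, down, down

Solution:

┌───────┬─┐
│A → → ↓│ │
├─┐ ┌─┐ ╵ │
│ │ │ │↳ ↓│
│ ╵ │ └─┐ │
│   │   │↓│
├─┬─┘ ╷ │ │
│ │   │ │↓│
│ ╵ ╶─┤ ╵ │
│     │  B│
└─────┴───┘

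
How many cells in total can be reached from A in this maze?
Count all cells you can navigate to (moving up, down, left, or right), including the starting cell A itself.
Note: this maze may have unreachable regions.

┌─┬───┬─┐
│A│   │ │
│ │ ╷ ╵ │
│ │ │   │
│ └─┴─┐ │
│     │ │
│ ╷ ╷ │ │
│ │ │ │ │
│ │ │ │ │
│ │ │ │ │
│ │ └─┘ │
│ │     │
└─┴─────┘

Using BFS/flood-fill to find all reachable cells from A:
Maze size: 6 × 4 = 24 total cells
All cells are reachable — the maze is fully connected.
Reachable cells: 24

Reachable region (· marks reachable cells):

┌─┬───┬─┐
│A│· ·│·│
│ │ ╷ ╵ │
│·│·│· ·│
│ └─┴─┐ │
│· · ·│·│
│ ╷ ╷ │ │
│·│·│·│·│
│ │ │ │ │
│·│·│·│·│
│ │ └─┘ │
│·│· · ·│
└─┴─────┘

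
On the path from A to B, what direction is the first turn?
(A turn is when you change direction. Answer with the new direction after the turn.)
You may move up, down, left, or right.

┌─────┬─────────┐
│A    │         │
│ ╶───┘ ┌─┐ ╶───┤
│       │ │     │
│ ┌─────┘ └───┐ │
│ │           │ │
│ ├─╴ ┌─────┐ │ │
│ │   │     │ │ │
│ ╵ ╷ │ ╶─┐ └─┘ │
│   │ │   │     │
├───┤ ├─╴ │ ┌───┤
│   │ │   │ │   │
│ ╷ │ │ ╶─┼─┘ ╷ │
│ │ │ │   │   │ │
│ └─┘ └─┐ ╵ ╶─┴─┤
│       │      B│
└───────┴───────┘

Directions: down, right, right, right, up, right, right, down, right, right, down, down, down, left, left, up, left, left, down, right, down, left, down, right, down, right, right, right
First turn direction: right

Solution:

┌─────┬─────────┐
│A    │↱ → ↓    │
│ ╶───┘ ┌─┐ ╶───┤
│↳ → → ↑│ │↳ → ↓│
│ ┌─────┘ └───┐ │
│ │           │↓│
│ ├─╴ ┌─────┐ │ │
│ │   │↓ ← ↰│ │↓│
│ ╵ ╷ │ ╶─┐ └─┘ │
│   │ │↳ ↓│↑ ← ↲│
├───┤ ├─╴ │ ┌───┤
│   │ │↓ ↲│ │   │
│ ╷ │ │ ╶─┼─┘ ╷ │
│ │ │ │↳ ↓│   │ │
│ └─┘ └─┐ ╵ ╶─┴─┤
│       │↳ → → B│
└───────┴───────┘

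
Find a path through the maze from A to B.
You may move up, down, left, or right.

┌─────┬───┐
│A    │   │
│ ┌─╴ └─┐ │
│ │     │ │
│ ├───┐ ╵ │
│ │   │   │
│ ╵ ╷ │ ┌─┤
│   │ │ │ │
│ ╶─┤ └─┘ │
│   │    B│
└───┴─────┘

Finding the shortest path through the maze:
Path length: 10 steps
Directions: down → down → down → right → up → right → down → down → right → right

Solution:

┌─────┬───┐
│A    │   │
│ ┌─╴ └─┐ │
│↓│     │ │
│ ├───┐ ╵ │
│↓│↱ ↓│   │
│ ╵ ╷ │ ┌─┤
│↳ ↑│↓│ │ │
│ ╶─┤ └─┘ │
│   │↳ → B│
└───┴─────┘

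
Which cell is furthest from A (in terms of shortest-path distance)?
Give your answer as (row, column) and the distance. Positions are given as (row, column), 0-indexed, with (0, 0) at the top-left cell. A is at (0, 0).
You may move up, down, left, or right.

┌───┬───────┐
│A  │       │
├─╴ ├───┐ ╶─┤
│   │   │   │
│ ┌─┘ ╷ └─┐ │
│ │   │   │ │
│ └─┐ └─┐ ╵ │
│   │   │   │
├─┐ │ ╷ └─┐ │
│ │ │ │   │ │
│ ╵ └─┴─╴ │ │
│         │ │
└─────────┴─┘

Computing BFS distances from A to all cells:
Furthest cell: (0, 2)
Distance: 28 steps

Path from A to the furthest cell:

┌───┬───────┐
│A ↓│B ← ↰  │
├─╴ ├───┐ ╶─┤
│↓ ↲│↱ ↓│↑ ↰│
│ ┌─┘ ╷ └─┐ │
│↓│  ↑│↳ ↓│↑│
│ └─┐ └─┐ ╵ │
│↳ ↓│↑ ↰│↳ ↑│
├─┐ │ ╷ └─┐ │
│ │↓│ │↑ ↰│ │
│ ╵ └─┴─╴ │ │
│  ↳ → → ↑│ │
└─────────┴─┘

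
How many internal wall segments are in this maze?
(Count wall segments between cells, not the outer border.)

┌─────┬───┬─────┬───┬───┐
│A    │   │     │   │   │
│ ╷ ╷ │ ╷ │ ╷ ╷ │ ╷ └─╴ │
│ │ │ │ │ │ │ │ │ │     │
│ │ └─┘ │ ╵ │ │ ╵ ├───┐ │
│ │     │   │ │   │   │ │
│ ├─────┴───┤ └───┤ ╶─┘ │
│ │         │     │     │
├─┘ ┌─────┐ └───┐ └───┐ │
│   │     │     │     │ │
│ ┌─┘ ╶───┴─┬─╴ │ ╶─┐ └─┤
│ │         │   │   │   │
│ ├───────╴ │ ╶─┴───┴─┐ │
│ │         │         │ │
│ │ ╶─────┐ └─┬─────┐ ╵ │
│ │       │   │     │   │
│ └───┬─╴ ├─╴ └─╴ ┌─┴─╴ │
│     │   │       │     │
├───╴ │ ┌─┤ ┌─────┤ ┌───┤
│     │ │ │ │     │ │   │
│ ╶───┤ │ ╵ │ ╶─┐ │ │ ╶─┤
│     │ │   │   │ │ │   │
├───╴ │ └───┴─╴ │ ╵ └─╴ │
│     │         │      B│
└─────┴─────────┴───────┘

Counting internal wall segments:
Total internal walls: 121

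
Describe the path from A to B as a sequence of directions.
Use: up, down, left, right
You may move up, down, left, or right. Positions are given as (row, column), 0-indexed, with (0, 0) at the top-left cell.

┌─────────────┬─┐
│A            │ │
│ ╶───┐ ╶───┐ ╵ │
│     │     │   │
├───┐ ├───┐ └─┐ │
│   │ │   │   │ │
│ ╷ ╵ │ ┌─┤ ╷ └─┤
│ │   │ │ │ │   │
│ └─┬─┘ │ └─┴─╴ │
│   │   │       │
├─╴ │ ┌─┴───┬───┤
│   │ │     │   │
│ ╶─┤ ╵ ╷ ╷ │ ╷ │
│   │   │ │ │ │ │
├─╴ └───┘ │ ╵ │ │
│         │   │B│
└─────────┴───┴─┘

Finding the path and converting it to directions:
Path through cells: (0,0) → (1,0) → (1,1) → (1,2) → (2,2) → (3,2) → (3,1) → (2,1) → (2,0) → (3,0) → (4,0) → (4,1) → (5,1) → (5,0) → (6,0) → (6,1) → (7,1) → (7,2) → (7,3) → (7,4) → (6,4) → (5,4) → (5,5) → (6,5) → (7,5) → (7,6) → (6,6) → (5,6) → (5,7) → (6,7) → (7,7)
Directions: down, right, right, down, down, left, up, left, down, down, right, down, left, down, right, down, right, right, right, up, up, right, down, down, right, up, up, right, down, down

Solution:

┌─────────────┬─┐
│A            │ │
│ ╶───┐ ╶───┐ ╵ │
│↳ → ↓│     │   │
├───┐ ├───┐ └─┐ │
│↓ ↰│↓│   │   │ │
│ ╷ ╵ │ ┌─┤ ╷ └─┤
│↓│↑ ↲│ │ │ │   │
│ └─┬─┘ │ └─┴─╴ │
│↳ ↓│   │       │
├─╴ │ ┌─┴───┬───┤
│↓ ↲│ │  ↱ ↓│↱ ↓│
│ ╶─┤ ╵ ╷ ╷ │ ╷ │
│↳ ↓│   │↑│↓│↑│↓│
├─╴ └───┘ │ ╵ │ │
│  ↳ → → ↑│↳ ↑│B│
└─────────┴───┴─┘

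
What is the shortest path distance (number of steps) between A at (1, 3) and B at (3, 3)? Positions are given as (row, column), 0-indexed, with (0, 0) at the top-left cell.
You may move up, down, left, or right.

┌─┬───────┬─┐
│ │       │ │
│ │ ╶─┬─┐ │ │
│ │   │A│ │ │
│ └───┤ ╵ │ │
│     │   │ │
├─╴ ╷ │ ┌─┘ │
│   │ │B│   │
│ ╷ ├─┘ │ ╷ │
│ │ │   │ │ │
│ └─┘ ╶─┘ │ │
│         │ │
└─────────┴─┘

Finding path from (1, 3) to (3, 3):
Path: (1,3) → (2,3) → (3,3)
Distance: 2 steps

Solution:

┌─┬───────┬─┐
│ │       │ │
│ │ ╶─┬─┐ │ │
│ │   │A│ │ │
│ └───┤ ╵ │ │
│     │↓  │ │
├─╴ ╷ │ ┌─┘ │
│   │ │B│   │
│ ╷ ├─┘ │ ╷ │
│ │ │   │ │ │
│ └─┘ ╶─┘ │ │
│         │ │
└─────────┴─┘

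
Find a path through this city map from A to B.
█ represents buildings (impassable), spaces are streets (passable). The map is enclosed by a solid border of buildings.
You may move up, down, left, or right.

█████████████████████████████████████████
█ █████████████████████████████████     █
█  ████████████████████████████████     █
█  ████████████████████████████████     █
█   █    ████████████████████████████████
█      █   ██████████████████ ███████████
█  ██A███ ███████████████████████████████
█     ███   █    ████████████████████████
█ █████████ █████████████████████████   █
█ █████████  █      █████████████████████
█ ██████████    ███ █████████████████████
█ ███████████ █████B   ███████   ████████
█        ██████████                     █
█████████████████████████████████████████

Finding the shortest path from A to B:
Movement: cardinal only
Path length: 25 steps
Directions: up → up → right → right → right → down → right → down → down → right → right → down → down → right → down → right → right → up → right → right → right → right → right → down → down

Solution:

█████████████████████████████████████████
█ █████████████████████████████████     █
█  ████████████████████████████████     █
█  ████████████████████████████████     █
█   █↱→→↓████████████████████████████████
█    ↑ █↳↓ ██████████████████ ███████████
█  ██A███↓███████████████████████████████
█     ███↳→↓█    ████████████████████████
█ █████████↓█████████████████████████   █
█ █████████↳↓█↱→→→→↓█████████████████████
█ ██████████↳→↑ ███↓█████████████████████
█ ███████████ █████B   ███████   ████████
█        ██████████                     █
█████████████████████████████████████████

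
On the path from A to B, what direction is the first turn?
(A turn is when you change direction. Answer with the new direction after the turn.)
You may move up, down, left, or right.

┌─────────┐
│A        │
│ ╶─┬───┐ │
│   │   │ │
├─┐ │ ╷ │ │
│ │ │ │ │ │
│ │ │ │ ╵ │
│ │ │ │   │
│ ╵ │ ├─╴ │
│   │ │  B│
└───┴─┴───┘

Directions: right, right, right, right, down, down, down, down
First turn direction: down

Solution:

┌─────────┐
│A → → → ↓│
│ ╶─┬───┐ │
│   │   │↓│
├─┐ │ ╷ │ │
│ │ │ │ │↓│
│ │ │ │ ╵ │
│ │ │ │  ↓│
│ ╵ │ ├─╴ │
│   │ │  B│
└───┴─┴───┘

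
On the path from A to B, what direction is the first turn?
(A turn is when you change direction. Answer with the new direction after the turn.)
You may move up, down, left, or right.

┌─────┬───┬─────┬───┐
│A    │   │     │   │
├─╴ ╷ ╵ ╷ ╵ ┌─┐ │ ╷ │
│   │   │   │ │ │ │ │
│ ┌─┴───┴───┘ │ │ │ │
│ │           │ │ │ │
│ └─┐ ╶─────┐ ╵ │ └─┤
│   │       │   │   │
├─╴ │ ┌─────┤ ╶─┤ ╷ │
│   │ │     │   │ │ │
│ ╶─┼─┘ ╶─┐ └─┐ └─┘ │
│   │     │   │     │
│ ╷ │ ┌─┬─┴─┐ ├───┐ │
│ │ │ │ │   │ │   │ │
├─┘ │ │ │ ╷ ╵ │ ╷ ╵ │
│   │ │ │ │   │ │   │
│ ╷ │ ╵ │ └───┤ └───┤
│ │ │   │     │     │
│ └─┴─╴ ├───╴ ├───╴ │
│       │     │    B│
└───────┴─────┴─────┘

Directions: right, right, down, right, up, right, down, right, up, right, right, down, down, down, left, down, right, down, right, right, down, down, left, up, left, down, down, right, right, down
First turn direction: down

Solution:

┌─────┬───┬─────┬───┐
│A → ↓│↱ ↓│↱ → ↓│   │
├─╴ ╷ ╵ ╷ ╵ ┌─┐ │ ╷ │
│   │↳ ↑│↳ ↑│ │↓│ │ │
│ ┌─┴───┴───┘ │ │ │ │
│ │           │↓│ │ │
│ └─┐ ╶─────┐ ╵ │ └─┤
│   │       │↓ ↲│   │
├─╴ │ ┌─────┤ ╶─┤ ╷ │
│   │ │     │↳ ↓│ │ │
│ ╶─┼─┘ ╶─┐ └─┐ └─┘ │
│   │     │   │↳ → ↓│
│ ╷ │ ┌─┬─┴─┐ ├───┐ │
│ │ │ │ │   │ │↓ ↰│↓│
├─┘ │ │ │ ╷ ╵ │ ╷ ╵ │
│   │ │ │ │   │↓│↑ ↲│
│ ╷ │ ╵ │ └───┤ └───┤
│ │ │   │     │↳ → ↓│
│ └─┴─╴ ├───╴ ├───╴ │
│       │     │    B│
└───────┴─────┴─────┘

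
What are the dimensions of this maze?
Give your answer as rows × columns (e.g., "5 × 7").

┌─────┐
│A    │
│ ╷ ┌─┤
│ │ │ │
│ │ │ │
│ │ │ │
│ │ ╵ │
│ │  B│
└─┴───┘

Counting the maze dimensions:
Rows (vertical): 4
Columns (horizontal): 3
Dimensions: 4 × 3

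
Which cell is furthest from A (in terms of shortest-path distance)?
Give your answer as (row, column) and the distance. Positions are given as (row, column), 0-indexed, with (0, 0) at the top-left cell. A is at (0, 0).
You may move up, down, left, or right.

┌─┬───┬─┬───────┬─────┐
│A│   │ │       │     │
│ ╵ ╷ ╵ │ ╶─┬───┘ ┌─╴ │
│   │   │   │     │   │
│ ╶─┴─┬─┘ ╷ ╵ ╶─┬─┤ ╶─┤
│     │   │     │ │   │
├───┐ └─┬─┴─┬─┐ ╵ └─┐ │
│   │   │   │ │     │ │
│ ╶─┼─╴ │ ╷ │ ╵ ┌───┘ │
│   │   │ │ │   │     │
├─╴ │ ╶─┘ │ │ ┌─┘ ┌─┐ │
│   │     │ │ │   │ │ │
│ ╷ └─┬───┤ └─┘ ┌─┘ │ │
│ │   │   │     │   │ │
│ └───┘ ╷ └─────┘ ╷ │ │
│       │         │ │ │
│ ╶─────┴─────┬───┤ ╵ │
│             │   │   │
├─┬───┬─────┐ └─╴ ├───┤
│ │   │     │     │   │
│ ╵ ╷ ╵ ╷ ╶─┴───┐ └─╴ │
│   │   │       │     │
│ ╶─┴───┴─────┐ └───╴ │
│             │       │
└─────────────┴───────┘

Computing BFS distances from A to all cells:
Furthest cell: (11, 6)
Distance: 79 steps

Path from A to the furthest cell:

┌─┬───┬─┬───────┬─────┐
│A│   │ │       │     │
│ ╵ ╷ ╵ │ ╶─┬───┘ ┌─╴ │
│↓  │   │   │     │   │
│ ╶─┴─┬─┘ ╷ ╵ ╶─┬─┤ ╶─┤
│↳ → ↓│   │     │ │   │
├───┐ └─┬─┴─┬─┐ ╵ └─┐ │
│   │↳ ↓│↱ ↓│ │     │ │
│ ╶─┼─╴ │ ╷ │ ╵ ┌───┘ │
│   │↓ ↲│↑│↓│   │↱ → ↓│
├─╴ │ ╶─┘ │ │ ┌─┘ ┌─┐ │
│   │↳ → ↑│↓│ │↱ ↑│ │↓│
│ ╷ └─┬───┤ └─┘ ┌─┘ │ │
│ │   │↓ ↰│↳ → ↑│↓ ↰│↓│
│ └───┘ ╷ └─────┘ ╷ │ │
│↓ ← ← ↲│↑ ← ← ← ↲│↑│↓│
│ ╶─────┴─────┬───┤ ╵ │
│↳ → → → → → ↓│   │↑ ↲│
├─┬───┬─────┐ └─╴ ├───┤
│ │↓ ↰│↓ ↰  │↳ → ↓│   │
│ ╵ ╷ ╵ ╷ ╶─┴───┐ └─╴ │
│↓ ↲│↑ ↲│↑ ← ← ↰│↳ → ↓│
│ ╶─┴───┴─────┐ └───╴ │
│↳ → → → → → B│↑ ← ← ↲│
└─────────────┴───────┘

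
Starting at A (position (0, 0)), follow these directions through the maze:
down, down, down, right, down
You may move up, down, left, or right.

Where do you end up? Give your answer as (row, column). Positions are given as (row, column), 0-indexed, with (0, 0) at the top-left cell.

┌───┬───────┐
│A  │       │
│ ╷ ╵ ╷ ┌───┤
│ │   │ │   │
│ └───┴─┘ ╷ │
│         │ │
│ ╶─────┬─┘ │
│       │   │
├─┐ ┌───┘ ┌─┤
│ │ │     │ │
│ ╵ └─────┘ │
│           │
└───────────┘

Following directions step by step:
Start: (0, 0)
  down: (0, 0) → (1, 0)
  down: (1, 0) → (2, 0)
  down: (2, 0) → (3, 0)
  right: (3, 0) → (3, 1)
  down: (3, 1) → (4, 1)
Final position: (4, 1)

Path taken:

┌───┬───────┐
│A  │       │
│ ╷ ╵ ╷ ┌───┤
│↓│   │ │   │
│ └───┴─┘ ╷ │
│↓        │ │
│ ╶─────┬─┘ │
│↳ ↓    │   │
├─┐ ┌───┘ ┌─┤
│ │B│     │ │
│ ╵ └─────┘ │
│           │
└───────────┘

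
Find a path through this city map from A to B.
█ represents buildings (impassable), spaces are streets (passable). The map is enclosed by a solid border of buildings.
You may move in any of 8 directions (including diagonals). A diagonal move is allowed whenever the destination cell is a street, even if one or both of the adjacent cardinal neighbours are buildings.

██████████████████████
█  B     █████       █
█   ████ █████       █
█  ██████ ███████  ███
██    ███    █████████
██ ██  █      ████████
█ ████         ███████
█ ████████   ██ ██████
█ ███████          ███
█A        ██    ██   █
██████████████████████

Finding the shortest path from A to B:
Movement: 8-directional
Path length: 8 steps
Directions: up → up → up → up-right → up → up → up → up-right

Solution:

██████████████████████
█  B     █████       █
█ ↗ ████ █████       █
█ ↑██████ ███████  ███
██↑   ███    █████████
██↑██  █      ████████
█↗████         ███████
█↑████████   ██ ██████
█↑███████          ███
█A        ██    ██   █
██████████████████████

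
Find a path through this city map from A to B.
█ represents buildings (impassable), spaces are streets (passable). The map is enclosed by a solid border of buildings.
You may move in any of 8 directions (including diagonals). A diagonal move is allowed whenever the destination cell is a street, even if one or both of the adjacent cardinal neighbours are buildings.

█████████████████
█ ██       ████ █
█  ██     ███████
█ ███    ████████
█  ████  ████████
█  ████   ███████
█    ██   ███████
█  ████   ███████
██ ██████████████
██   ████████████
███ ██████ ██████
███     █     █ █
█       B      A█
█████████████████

Finding the shortest path from A to B:
Movement: 8-directional
Path length: 7 steps
Directions: left → left → left → left → left → left → left

Solution:

█████████████████
█ ██       ████ █
█  ██     ███████
█ ███    ████████
█  ████  ████████
█  ████   ███████
█    ██   ███████
█  ████   ███████
██ ██████████████
██   ████████████
███ ██████ ██████
███     █     █ █
█       B←←←←←←A█
█████████████████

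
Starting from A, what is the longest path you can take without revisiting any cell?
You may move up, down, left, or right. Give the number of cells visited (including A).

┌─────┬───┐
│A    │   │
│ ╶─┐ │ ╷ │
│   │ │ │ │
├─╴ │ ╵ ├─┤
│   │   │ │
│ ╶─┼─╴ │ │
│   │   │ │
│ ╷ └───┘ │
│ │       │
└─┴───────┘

Finding longest simple path using DFS:
Start: (0, 0)
Longest path visits 13 cells
Path: A → down → right → down → left → down → right → down → right → right → right → up → up

Solution:

┌─────┬───┐
│A    │   │
│ ╶─┐ │ ╷ │
│↳ ↓│ │ │ │
├─╴ │ ╵ ├─┤
│↓ ↲│   │B│
│ ╶─┼─╴ │ │
│↳ ↓│   │↑│
│ ╷ └───┘ │
│ │↳ → → ↑│
└─┴───────┘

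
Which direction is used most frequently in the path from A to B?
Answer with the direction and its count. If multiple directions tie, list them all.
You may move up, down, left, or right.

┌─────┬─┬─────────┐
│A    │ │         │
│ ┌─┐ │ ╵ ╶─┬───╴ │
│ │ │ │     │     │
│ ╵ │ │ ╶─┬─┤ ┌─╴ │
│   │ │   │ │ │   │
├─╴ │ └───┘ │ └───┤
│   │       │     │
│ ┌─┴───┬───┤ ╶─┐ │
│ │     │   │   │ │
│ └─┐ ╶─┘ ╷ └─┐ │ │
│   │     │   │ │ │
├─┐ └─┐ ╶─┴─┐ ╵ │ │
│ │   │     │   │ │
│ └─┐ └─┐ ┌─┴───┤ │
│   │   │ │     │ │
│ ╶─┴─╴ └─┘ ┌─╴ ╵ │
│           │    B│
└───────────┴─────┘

Directions: down, down, right, down, left, down, down, right, down, right, down, right, down, right, right, up, right, right, down, right
Counts: {'down': 9, 'right': 9, 'left': 1, 'up': 1}
Most common: down and right (tied at 9 times each)

Solution:

┌─────┬─┬─────────┐
│A    │ │         │
│ ┌─┐ │ ╵ ╶─┬───╴ │
│↓│ │ │     │     │
│ ╵ │ │ ╶─┬─┤ ┌─╴ │
│↳ ↓│ │   │ │ │   │
├─╴ │ └───┘ │ └───┤
│↓ ↲│       │     │
│ ┌─┴───┬───┤ ╶─┐ │
│↓│     │   │   │ │
│ └─┐ ╶─┘ ╷ └─┐ │ │
│↳ ↓│     │   │ │ │
├─┐ └─┐ ╶─┴─┐ ╵ │ │
│ │↳ ↓│     │   │ │
│ └─┐ └─┐ ┌─┴───┤ │
│   │↳ ↓│ │↱ → ↓│ │
│ ╶─┴─╴ └─┘ ┌─╴ ╵ │
│      ↳ → ↑│  ↳ B│
└───────────┴─────┘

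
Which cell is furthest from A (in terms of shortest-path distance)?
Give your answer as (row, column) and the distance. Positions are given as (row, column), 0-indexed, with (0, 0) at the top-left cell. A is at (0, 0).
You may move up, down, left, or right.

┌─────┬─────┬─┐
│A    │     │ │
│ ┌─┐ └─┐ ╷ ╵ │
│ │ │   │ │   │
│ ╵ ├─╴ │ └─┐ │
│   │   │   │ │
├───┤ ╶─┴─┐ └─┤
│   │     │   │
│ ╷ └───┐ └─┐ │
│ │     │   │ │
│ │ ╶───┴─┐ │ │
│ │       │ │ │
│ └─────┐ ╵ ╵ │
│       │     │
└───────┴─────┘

Computing BFS distances from A to all cells:
Furthest cell: (6, 3)
Distance: 27 steps

Path from A to the furthest cell:

┌─────┬─────┬─┐
│A → ↓│     │ │
│ ┌─┐ └─┐ ╷ ╵ │
│ │ │↳ ↓│ │   │
│ ╵ ├─╴ │ └─┐ │
│   │↓ ↲│   │ │
├───┤ ╶─┴─┐ └─┤
│↓ ↰│↳ → ↓│   │
│ ╷ └───┐ └─┐ │
│↓│↑    │↳ ↓│ │
│ │ ╶───┴─┐ │ │
│↓│↑ ← ← ↰│↓│ │
│ └─────┐ ╵ ╵ │
│↳ → → B│↑ ↲  │
└───────┴─────┘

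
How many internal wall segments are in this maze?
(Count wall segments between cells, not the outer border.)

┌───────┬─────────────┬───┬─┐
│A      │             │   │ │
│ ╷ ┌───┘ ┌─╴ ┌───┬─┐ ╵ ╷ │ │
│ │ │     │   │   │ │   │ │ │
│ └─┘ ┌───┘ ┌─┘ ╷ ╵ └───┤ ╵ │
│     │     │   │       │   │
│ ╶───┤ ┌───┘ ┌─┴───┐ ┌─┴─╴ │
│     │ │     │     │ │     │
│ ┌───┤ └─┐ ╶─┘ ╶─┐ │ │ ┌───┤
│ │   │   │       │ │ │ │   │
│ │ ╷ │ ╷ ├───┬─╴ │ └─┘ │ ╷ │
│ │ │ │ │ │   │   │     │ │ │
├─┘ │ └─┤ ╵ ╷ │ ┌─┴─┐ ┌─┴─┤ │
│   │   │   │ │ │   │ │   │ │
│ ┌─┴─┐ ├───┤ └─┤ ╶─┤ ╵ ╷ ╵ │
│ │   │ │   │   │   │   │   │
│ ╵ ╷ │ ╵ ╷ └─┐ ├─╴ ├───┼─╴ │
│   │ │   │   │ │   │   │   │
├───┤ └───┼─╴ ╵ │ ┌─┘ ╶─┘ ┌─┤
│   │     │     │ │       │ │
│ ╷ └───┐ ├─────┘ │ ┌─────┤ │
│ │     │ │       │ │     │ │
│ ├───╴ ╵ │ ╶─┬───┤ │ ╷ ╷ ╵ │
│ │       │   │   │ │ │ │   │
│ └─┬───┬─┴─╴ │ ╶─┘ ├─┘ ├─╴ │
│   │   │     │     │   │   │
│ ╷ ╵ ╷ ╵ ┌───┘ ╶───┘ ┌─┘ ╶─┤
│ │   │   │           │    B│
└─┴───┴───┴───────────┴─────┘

Counting internal wall segments:
Total internal walls: 169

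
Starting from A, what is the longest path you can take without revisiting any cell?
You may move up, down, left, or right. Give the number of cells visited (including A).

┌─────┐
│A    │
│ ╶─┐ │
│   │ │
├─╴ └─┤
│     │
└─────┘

Finding longest simple path using DFS:
Start: (0, 0)
Longest path visits 5 cells
Path: A → down → right → down → left

Solution:

┌─────┐
│A    │
│ ╶─┐ │
│↳ ↓│ │
├─╴ └─┤
│B ↲  │
└─────┘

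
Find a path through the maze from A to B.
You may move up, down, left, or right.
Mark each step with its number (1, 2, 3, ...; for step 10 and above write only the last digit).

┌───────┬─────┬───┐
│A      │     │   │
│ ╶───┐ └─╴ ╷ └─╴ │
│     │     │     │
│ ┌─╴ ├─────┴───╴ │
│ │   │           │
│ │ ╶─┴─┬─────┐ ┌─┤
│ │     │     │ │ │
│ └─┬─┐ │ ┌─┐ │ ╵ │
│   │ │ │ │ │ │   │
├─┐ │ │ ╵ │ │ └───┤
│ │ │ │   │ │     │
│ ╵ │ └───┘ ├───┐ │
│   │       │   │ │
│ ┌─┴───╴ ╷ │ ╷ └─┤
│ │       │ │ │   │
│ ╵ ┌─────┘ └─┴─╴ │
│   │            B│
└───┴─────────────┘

Finding the shortest path through the maze:
Path length: 22 steps
Directions: down → down → down → down → right → down → down → left → down → down → right → up → right → right → right → up → right → down → down → right → right → right

Solution:

┌───────┬─────┬───┐
│A      │     │   │
│ ╶───┐ └─╴ ╷ └─╴ │
│1    │     │     │
│ ┌─╴ ├─────┴───╴ │
│2│   │           │
│ │ ╶─┴─┬─────┐ ┌─┤
│3│     │     │ │ │
│ └─┬─┐ │ ┌─┐ │ ╵ │
│4 5│ │ │ │ │ │   │
├─┐ │ │ ╵ │ │ └───┤
│ │6│ │   │ │     │
│ ╵ │ └───┘ ├───┐ │
│8 7│    6 7│   │ │
│ ┌─┴───╴ ╷ │ ╷ └─┤
│9│2 3 4 5│8│ │   │
│ ╵ ┌─────┘ └─┴─╴ │
│0 1│      9 0 1 B│
└───┴─────────────┘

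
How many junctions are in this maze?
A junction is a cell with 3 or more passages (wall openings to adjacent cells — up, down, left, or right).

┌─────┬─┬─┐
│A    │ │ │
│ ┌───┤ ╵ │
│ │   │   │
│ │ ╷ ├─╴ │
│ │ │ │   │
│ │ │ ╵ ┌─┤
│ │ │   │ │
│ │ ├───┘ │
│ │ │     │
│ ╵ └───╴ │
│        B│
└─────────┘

Checking each cell for number of passages:

Junctions found (3+ passages):
  (1, 4): 3 passages
  (4, 4): 3 passages
  (5, 1): 3 passages
Total junctions: 3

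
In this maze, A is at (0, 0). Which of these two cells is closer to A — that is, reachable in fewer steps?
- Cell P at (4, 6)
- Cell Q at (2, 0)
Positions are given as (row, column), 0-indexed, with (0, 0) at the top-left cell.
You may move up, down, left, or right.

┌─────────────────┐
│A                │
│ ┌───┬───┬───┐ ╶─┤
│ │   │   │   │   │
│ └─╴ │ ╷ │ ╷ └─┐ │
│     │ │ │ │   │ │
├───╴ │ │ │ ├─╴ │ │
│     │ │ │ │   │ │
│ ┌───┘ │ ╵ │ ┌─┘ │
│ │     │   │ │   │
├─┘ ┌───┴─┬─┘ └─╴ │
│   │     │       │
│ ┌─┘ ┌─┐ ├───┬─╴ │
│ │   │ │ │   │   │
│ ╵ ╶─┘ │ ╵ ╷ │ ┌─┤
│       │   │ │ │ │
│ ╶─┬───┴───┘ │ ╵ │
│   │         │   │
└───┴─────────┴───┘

Shortest path A → P at (4, 6): 16 steps
Shortest path A → Q at (2, 0): 2 steps

Q is closer (2 steps vs 16 steps).

Path to P:

┌─────────────────┐
│A → → → → → → ↓  │
│ ┌───┬───┬───┐ ╶─┤
│ │   │   │   │↳ ↓│
│ └─╴ │ ╷ │ ╷ └─┐ │
│     │ │ │ │   │↓│
├───╴ │ │ │ ├─╴ │ │
│     │ │ │ │   │↓│
│ ┌───┘ │ ╵ │ ┌─┘ │
│ │     │   │P│  ↓│
├─┘ ┌───┴─┬─┘ └─╴ │
│   │     │  ↑ ← ↲│
│ ┌─┘ ┌─┐ ├───┬─╴ │
│ │   │ │ │   │   │
│ ╵ ╶─┘ │ ╵ ╷ │ ┌─┤
│       │   │ │ │ │
│ ╶─┬───┴───┘ │ ╵ │
│   │         │   │
└───┴─────────┴───┘

Path to Q:

┌─────────────────┐
│A                │
│ ┌───┬───┬───┐ ╶─┤
│↓│   │   │   │   │
│ └─╴ │ ╷ │ ╷ └─┐ │
│Q    │ │ │ │   │ │
├───╴ │ │ │ ├─╴ │ │
│     │ │ │ │   │ │
│ ┌───┘ │ ╵ │ ┌─┘ │
│ │     │   │ │   │
├─┘ ┌───┴─┬─┘ └─╴ │
│   │     │       │
│ ┌─┘ ┌─┐ ├───┬─╴ │
│ │   │ │ │   │   │
│ ╵ ╶─┘ │ ╵ ╷ │ ┌─┤
│       │   │ │ │ │
│ ╶─┬───┴───┘ │ ╵ │
│   │         │   │
└───┴─────────┴───┘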